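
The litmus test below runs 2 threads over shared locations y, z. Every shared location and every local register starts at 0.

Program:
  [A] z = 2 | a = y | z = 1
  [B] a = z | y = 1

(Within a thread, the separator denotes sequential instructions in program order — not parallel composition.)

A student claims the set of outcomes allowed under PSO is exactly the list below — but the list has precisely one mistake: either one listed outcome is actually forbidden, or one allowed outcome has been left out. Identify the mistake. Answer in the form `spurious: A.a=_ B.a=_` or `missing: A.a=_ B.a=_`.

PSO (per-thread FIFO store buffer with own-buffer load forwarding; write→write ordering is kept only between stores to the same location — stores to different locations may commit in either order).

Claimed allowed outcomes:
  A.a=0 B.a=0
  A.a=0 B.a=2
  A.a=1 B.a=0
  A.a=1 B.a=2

outcome vector order: (A.a,B.a)
under PSO → 00, 01, 02, 10, 12
PSO∖claimed = {01}

missing: A.a=0 B.a=1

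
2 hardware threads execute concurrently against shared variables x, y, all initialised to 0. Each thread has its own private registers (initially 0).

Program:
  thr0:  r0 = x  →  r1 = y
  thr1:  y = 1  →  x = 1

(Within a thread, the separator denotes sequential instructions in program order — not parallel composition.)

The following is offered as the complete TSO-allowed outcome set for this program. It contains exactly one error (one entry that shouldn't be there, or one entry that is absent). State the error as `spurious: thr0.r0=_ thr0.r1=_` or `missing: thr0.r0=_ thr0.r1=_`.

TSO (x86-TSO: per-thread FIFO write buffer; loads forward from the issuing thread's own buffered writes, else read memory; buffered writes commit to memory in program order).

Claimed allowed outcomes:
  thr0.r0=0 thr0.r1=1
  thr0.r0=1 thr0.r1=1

outcome vector order: (thr0.r0,thr0.r1)
TSO: 3 outcomes — {<0 0>; <0 1>; <1 1>}
TSO∖claimed = {<0 0>}

missing: thr0.r0=0 thr0.r1=0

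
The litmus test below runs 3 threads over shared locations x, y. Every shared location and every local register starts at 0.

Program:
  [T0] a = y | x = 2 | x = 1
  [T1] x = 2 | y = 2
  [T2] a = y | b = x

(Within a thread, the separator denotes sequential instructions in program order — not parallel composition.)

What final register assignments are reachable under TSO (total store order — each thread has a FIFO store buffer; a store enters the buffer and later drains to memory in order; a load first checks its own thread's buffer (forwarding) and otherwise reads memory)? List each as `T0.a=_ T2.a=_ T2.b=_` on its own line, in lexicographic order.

T0.a=0 T2.a=0 T2.b=0
T0.a=0 T2.a=0 T2.b=1
T0.a=0 T2.a=0 T2.b=2
T0.a=0 T2.a=2 T2.b=1
T0.a=0 T2.a=2 T2.b=2
T0.a=2 T2.a=0 T2.b=0
T0.a=2 T2.a=0 T2.b=1
T0.a=2 T2.a=0 T2.b=2
T0.a=2 T2.a=2 T2.b=1
T0.a=2 T2.a=2 T2.b=2

outcome vector order: (T0.a,T2.a,T2.b)
|TSO outcomes| = 10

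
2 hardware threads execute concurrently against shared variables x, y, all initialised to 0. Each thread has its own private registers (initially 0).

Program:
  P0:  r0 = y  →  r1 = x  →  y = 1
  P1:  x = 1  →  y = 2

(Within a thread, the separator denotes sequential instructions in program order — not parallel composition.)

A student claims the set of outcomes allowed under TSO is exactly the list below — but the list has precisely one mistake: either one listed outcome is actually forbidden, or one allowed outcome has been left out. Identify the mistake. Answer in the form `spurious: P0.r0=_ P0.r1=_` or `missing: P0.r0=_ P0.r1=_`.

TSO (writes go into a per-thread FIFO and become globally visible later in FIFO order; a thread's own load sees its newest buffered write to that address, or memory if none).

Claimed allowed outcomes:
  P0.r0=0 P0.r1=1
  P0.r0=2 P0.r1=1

outcome vector order: (P0.r0,P0.r1)
TSO: 3 outcomes — {0/0; 0/1; 2/1}
TSO∖claimed = {0/0}

missing: P0.r0=0 P0.r1=0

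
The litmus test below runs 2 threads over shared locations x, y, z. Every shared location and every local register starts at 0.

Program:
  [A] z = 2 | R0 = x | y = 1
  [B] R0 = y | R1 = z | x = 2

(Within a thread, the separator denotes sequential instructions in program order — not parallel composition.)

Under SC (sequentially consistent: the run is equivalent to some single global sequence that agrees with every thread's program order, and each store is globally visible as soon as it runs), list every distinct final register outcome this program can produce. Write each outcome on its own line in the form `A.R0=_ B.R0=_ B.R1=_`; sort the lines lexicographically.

outcome vector order: (A.R0,B.R0,B.R1)
|SC outcomes| = 5

A.R0=0 B.R0=0 B.R1=0
A.R0=0 B.R0=0 B.R1=2
A.R0=0 B.R0=1 B.R1=2
A.R0=2 B.R0=0 B.R1=0
A.R0=2 B.R0=0 B.R1=2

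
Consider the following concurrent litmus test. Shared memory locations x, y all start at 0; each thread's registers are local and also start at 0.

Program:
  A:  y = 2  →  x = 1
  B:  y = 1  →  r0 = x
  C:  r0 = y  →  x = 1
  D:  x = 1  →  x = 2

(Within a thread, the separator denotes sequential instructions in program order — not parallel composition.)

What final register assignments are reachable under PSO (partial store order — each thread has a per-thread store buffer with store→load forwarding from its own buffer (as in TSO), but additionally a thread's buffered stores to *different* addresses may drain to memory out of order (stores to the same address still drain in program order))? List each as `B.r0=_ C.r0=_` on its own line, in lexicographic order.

outcome vector order: (B.r0,C.r0)
|PSO outcomes| = 9

B.r0=0 C.r0=0
B.r0=0 C.r0=1
B.r0=0 C.r0=2
B.r0=1 C.r0=0
B.r0=1 C.r0=1
B.r0=1 C.r0=2
B.r0=2 C.r0=0
B.r0=2 C.r0=1
B.r0=2 C.r0=2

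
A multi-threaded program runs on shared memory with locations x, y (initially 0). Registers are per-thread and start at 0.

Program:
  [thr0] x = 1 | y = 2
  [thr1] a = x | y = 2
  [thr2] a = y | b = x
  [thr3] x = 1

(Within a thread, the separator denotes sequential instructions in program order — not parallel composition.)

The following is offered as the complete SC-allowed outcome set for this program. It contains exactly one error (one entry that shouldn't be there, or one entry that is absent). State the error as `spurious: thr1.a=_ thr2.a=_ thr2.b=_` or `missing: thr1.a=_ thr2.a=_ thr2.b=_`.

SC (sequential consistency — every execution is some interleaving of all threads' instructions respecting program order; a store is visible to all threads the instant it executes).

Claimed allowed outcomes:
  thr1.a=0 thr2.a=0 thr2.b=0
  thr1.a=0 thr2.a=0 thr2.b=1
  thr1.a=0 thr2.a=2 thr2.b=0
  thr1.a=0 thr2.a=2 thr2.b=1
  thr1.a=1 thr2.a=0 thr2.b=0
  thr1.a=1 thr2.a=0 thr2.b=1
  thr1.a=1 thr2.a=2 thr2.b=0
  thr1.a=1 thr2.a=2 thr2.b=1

outcome vector order: (thr1.a,thr2.a,thr2.b)
under SC → 000; 001; 020; 021; 100; 101; 121
claimed∖SC = {120}

spurious: thr1.a=1 thr2.a=2 thr2.b=0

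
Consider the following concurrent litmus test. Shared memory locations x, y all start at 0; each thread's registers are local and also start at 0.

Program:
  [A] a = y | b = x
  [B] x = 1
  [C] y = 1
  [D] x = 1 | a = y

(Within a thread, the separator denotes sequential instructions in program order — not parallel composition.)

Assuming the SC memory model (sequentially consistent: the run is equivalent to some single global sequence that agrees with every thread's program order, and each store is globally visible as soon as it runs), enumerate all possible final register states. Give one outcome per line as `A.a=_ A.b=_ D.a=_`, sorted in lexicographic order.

A.a=0 A.b=0 D.a=0
A.a=0 A.b=0 D.a=1
A.a=0 A.b=1 D.a=0
A.a=0 A.b=1 D.a=1
A.a=1 A.b=0 D.a=1
A.a=1 A.b=1 D.a=0
A.a=1 A.b=1 D.a=1

outcome vector order: (A.a,A.b,D.a)
|SC outcomes| = 7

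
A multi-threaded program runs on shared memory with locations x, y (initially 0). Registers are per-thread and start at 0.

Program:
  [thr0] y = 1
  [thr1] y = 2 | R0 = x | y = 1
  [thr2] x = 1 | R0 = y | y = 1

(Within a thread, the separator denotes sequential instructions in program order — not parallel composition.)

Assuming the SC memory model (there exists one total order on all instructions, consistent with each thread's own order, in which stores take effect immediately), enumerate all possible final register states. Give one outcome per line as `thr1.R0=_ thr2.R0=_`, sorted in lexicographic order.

thr1.R0=0 thr2.R0=1
thr1.R0=0 thr2.R0=2
thr1.R0=1 thr2.R0=0
thr1.R0=1 thr2.R0=1
thr1.R0=1 thr2.R0=2

outcome vector order: (thr1.R0,thr2.R0)
|SC outcomes| = 5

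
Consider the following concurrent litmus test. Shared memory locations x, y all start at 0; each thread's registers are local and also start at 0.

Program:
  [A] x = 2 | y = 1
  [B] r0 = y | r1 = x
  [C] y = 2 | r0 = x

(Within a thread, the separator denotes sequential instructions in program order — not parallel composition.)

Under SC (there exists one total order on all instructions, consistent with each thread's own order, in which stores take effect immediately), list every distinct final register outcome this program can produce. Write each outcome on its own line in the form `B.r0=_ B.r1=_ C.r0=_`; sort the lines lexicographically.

B.r0=0 B.r1=0 C.r0=0
B.r0=0 B.r1=0 C.r0=2
B.r0=0 B.r1=2 C.r0=0
B.r0=0 B.r1=2 C.r0=2
B.r0=1 B.r1=2 C.r0=0
B.r0=1 B.r1=2 C.r0=2
B.r0=2 B.r1=0 C.r0=0
B.r0=2 B.r1=0 C.r0=2
B.r0=2 B.r1=2 C.r0=0
B.r0=2 B.r1=2 C.r0=2

outcome vector order: (B.r0,B.r1,C.r0)
|SC outcomes| = 10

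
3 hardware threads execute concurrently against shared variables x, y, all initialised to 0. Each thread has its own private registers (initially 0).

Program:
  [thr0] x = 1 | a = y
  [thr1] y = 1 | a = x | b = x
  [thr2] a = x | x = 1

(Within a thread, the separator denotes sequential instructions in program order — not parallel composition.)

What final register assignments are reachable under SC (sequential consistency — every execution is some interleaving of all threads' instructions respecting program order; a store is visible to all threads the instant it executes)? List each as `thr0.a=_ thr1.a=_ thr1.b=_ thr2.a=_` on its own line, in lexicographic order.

outcome vector order: (thr0.a,thr1.a,thr1.b,thr2.a)
|SC outcomes| = 8

thr0.a=0 thr1.a=1 thr1.b=1 thr2.a=0
thr0.a=0 thr1.a=1 thr1.b=1 thr2.a=1
thr0.a=1 thr1.a=0 thr1.b=0 thr2.a=0
thr0.a=1 thr1.a=0 thr1.b=0 thr2.a=1
thr0.a=1 thr1.a=0 thr1.b=1 thr2.a=0
thr0.a=1 thr1.a=0 thr1.b=1 thr2.a=1
thr0.a=1 thr1.a=1 thr1.b=1 thr2.a=0
thr0.a=1 thr1.a=1 thr1.b=1 thr2.a=1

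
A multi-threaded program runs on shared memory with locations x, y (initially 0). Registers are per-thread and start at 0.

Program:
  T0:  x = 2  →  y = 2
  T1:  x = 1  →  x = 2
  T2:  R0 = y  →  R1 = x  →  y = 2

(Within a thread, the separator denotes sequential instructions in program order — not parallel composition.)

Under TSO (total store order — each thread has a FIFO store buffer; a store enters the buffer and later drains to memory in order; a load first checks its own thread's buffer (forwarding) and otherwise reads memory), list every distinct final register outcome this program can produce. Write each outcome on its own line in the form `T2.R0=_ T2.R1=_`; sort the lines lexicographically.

outcome vector order: (T2.R0,T2.R1)
|TSO outcomes| = 5

T2.R0=0 T2.R1=0
T2.R0=0 T2.R1=1
T2.R0=0 T2.R1=2
T2.R0=2 T2.R1=1
T2.R0=2 T2.R1=2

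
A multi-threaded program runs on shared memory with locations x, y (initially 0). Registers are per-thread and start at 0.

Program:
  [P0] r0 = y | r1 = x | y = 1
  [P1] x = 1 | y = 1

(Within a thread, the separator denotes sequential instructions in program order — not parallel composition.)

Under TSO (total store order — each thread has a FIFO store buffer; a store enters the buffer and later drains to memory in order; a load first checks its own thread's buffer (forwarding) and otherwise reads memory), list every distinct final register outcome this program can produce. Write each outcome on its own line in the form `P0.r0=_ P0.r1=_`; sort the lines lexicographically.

P0.r0=0 P0.r1=0
P0.r0=0 P0.r1=1
P0.r0=1 P0.r1=1

outcome vector order: (P0.r0,P0.r1)
|TSO outcomes| = 3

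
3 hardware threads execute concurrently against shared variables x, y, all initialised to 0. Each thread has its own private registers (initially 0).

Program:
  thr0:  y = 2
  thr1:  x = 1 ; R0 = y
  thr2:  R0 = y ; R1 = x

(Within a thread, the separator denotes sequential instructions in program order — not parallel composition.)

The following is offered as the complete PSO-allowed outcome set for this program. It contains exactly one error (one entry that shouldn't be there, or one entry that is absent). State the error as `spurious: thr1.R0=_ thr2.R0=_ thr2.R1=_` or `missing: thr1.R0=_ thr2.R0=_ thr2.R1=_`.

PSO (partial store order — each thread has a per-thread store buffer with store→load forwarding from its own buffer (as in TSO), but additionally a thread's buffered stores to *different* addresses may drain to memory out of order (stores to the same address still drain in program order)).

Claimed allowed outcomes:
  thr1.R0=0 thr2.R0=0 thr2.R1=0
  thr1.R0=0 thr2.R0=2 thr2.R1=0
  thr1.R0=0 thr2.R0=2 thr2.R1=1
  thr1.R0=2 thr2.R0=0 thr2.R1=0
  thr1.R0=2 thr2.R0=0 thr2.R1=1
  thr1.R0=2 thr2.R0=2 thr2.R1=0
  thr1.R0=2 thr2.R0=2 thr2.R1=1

outcome vector order: (thr1.R0,thr2.R0,thr2.R1)
[PSO] allowed = {<0 0 0> <0 0 1> <0 2 0> <0 2 1> <2 0 0> <2 0 1> <2 2 0> <2 2 1>}
PSO∖claimed = {<0 0 1>}

missing: thr1.R0=0 thr2.R0=0 thr2.R1=1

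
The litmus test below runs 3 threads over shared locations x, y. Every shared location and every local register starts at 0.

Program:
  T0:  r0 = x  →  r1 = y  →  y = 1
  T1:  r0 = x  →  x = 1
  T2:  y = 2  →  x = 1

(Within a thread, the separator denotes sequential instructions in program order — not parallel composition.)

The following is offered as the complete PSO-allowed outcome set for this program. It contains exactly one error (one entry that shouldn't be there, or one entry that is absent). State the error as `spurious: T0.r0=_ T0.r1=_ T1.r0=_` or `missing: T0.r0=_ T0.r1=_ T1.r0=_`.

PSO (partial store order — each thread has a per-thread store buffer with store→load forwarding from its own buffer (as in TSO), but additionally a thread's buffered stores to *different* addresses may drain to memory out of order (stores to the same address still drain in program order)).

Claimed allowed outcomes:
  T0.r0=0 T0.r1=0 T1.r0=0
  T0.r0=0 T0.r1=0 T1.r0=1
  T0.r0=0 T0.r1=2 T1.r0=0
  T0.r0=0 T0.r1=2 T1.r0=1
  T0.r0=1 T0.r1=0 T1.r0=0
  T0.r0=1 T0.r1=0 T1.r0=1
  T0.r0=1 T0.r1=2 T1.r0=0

outcome vector order: (T0.r0,T0.r1,T1.r0)
PSO (8): <0 0 0>; <0 0 1>; <0 2 0>; <0 2 1>; <1 0 0>; <1 0 1>; <1 2 0>; <1 2 1>
PSO∖claimed = {<1 2 1>}

missing: T0.r0=1 T0.r1=2 T1.r0=1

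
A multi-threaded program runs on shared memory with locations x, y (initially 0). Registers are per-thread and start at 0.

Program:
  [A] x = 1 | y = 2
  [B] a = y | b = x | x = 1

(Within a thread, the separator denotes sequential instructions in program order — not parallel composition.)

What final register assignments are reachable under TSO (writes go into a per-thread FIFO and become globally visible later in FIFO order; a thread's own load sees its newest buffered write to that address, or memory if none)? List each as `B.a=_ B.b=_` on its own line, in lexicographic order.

outcome vector order: (B.a,B.b)
|TSO outcomes| = 3

B.a=0 B.b=0
B.a=0 B.b=1
B.a=2 B.b=1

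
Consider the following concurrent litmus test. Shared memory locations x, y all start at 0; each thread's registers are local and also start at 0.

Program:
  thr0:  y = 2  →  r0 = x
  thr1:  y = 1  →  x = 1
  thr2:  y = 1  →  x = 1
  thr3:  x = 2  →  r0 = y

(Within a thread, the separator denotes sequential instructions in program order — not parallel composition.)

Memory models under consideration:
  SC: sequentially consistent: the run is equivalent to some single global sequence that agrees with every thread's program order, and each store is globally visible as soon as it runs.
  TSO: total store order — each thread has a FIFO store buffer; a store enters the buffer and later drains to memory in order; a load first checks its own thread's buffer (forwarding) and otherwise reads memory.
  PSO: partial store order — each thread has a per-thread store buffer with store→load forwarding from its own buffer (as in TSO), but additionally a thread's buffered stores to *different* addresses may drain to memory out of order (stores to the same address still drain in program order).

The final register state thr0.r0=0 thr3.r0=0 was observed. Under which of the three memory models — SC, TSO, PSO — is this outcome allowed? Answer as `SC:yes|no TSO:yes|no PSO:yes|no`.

SC:no TSO:yes PSO:yes

outcome vector order: (thr0.r0,thr3.r0)
under SC → <0 1> <0 2> <1 0> <1 1> <1 2> <2 0> <2 1> <2 2>
under TSO → <0 0> <0 1> <0 2> <1 0> <1 1> <1 2> <2 0> <2 1> <2 2>
under PSO → <0 0> <0 1> <0 2> <1 0> <1 1> <1 2> <2 0> <2 1> <2 2>
target <0 0> ∈ {TSO,PSO}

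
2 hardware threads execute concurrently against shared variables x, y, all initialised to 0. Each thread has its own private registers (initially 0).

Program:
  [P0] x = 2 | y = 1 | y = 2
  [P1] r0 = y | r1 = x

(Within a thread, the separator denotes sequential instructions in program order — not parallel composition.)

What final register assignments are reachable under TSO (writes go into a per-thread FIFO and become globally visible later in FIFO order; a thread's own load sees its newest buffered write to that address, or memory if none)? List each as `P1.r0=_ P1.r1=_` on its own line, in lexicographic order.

outcome vector order: (P1.r0,P1.r1)
|TSO outcomes| = 4

P1.r0=0 P1.r1=0
P1.r0=0 P1.r1=2
P1.r0=1 P1.r1=2
P1.r0=2 P1.r1=2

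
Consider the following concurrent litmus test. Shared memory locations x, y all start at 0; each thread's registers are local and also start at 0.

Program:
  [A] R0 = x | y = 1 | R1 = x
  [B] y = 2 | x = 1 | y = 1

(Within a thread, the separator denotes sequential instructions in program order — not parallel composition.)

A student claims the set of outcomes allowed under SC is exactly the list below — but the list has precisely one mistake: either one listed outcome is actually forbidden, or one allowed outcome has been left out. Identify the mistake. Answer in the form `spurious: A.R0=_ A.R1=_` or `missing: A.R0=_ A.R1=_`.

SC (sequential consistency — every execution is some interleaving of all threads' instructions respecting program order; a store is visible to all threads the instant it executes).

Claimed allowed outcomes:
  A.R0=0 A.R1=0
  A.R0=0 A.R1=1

outcome vector order: (A.R0,A.R1)
SC (3): <0 0>; <0 1>; <1 1>
SC∖claimed = {<1 1>}

missing: A.R0=1 A.R1=1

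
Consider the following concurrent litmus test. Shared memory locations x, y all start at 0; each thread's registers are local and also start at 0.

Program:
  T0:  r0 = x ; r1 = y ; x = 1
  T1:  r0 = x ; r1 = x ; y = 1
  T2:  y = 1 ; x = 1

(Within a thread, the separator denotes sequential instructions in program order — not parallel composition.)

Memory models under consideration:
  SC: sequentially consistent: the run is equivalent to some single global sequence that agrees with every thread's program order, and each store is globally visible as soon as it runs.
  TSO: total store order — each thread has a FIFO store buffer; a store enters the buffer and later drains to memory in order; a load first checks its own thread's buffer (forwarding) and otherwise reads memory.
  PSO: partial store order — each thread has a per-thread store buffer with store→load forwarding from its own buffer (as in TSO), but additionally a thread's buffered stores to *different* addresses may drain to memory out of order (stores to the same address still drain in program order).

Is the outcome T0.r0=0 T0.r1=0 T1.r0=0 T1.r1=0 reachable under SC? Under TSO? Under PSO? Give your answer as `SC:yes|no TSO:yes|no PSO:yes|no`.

SC:yes TSO:yes PSO:yes

outcome vector order: (T0.r0,T0.r1,T1.r0,T1.r1)
[SC] allowed = {<0 0 0 0>; <0 0 0 1>; <0 0 1 1>; <0 1 0 0>; <0 1 0 1>; <0 1 1 1>; <1 1 0 0>; <1 1 0 1>; <1 1 1 1>}
[TSO] allowed = {<0 0 0 0>; <0 0 0 1>; <0 0 1 1>; <0 1 0 0>; <0 1 0 1>; <0 1 1 1>; <1 1 0 0>; <1 1 0 1>; <1 1 1 1>}
[PSO] allowed = {<0 0 0 0>; <0 0 0 1>; <0 0 1 1>; <0 1 0 0>; <0 1 0 1>; <0 1 1 1>; <1 0 0 0>; <1 0 0 1>; <1 0 1 1>; <1 1 0 0>; <1 1 0 1>; <1 1 1 1>}
target <0 0 0 0> ∈ {SC,TSO,PSO}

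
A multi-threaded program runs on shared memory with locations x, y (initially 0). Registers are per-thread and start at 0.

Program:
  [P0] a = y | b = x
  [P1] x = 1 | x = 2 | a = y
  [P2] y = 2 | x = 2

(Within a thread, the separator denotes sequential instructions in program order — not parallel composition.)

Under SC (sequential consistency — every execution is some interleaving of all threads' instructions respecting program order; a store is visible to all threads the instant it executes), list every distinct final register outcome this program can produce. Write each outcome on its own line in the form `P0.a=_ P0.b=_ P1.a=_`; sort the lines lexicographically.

outcome vector order: (P0.a,P0.b,P1.a)
|SC outcomes| = 10

P0.a=0 P0.b=0 P1.a=0
P0.a=0 P0.b=0 P1.a=2
P0.a=0 P0.b=1 P1.a=0
P0.a=0 P0.b=1 P1.a=2
P0.a=0 P0.b=2 P1.a=0
P0.a=0 P0.b=2 P1.a=2
P0.a=2 P0.b=0 P1.a=2
P0.a=2 P0.b=1 P1.a=2
P0.a=2 P0.b=2 P1.a=0
P0.a=2 P0.b=2 P1.a=2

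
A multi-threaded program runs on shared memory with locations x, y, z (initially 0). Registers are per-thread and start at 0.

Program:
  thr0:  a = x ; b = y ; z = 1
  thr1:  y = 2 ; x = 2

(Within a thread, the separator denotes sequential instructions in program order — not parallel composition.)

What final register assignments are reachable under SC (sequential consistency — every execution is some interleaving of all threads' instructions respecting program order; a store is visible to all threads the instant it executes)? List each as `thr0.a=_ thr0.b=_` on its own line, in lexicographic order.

outcome vector order: (thr0.a,thr0.b)
|SC outcomes| = 3

thr0.a=0 thr0.b=0
thr0.a=0 thr0.b=2
thr0.a=2 thr0.b=2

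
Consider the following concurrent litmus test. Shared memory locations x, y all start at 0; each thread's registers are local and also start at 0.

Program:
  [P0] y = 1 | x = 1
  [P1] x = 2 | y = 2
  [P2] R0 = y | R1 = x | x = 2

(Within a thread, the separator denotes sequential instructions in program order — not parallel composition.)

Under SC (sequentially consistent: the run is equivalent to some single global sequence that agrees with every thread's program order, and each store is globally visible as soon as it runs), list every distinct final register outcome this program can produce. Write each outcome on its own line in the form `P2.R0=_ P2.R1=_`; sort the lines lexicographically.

P2.R0=0 P2.R1=0
P2.R0=0 P2.R1=1
P2.R0=0 P2.R1=2
P2.R0=1 P2.R1=0
P2.R0=1 P2.R1=1
P2.R0=1 P2.R1=2
P2.R0=2 P2.R1=1
P2.R0=2 P2.R1=2

outcome vector order: (P2.R0,P2.R1)
|SC outcomes| = 8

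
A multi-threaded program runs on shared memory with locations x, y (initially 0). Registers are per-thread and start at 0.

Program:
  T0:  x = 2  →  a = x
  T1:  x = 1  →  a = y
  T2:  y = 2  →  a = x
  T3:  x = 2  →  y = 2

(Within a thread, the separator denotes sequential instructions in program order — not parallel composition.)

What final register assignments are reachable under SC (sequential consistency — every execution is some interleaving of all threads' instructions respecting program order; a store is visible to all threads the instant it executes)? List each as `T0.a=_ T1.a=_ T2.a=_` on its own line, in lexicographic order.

T0.a=1 T1.a=0 T2.a=1
T0.a=1 T1.a=0 T2.a=2
T0.a=1 T1.a=2 T2.a=0
T0.a=1 T1.a=2 T2.a=1
T0.a=1 T1.a=2 T2.a=2
T0.a=2 T1.a=0 T2.a=1
T0.a=2 T1.a=0 T2.a=2
T0.a=2 T1.a=2 T2.a=0
T0.a=2 T1.a=2 T2.a=1
T0.a=2 T1.a=2 T2.a=2

outcome vector order: (T0.a,T1.a,T2.a)
|SC outcomes| = 10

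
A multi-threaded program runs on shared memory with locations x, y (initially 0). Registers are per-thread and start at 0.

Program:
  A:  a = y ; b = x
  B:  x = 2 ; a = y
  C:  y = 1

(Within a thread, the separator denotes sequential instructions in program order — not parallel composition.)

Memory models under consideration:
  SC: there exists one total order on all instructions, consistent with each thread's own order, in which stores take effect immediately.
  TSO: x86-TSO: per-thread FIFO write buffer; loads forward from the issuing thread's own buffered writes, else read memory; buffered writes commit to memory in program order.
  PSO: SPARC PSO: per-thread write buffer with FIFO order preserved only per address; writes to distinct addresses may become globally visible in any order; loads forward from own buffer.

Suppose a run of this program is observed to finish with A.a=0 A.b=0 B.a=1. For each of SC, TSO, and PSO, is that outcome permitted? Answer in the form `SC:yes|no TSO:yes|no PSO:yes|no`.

outcome vector order: (A.a,A.b,B.a)
[SC] allowed = {<0 0 0>; <0 0 1>; <0 2 0>; <0 2 1>; <1 0 1>; <1 2 0>; <1 2 1>}
[TSO] allowed = {<0 0 0>; <0 0 1>; <0 2 0>; <0 2 1>; <1 0 0>; <1 0 1>; <1 2 0>; <1 2 1>}
[PSO] allowed = {<0 0 0>; <0 0 1>; <0 2 0>; <0 2 1>; <1 0 0>; <1 0 1>; <1 2 0>; <1 2 1>}
target <0 0 1> ∈ {SC,TSO,PSO}

SC:yes TSO:yes PSO:yes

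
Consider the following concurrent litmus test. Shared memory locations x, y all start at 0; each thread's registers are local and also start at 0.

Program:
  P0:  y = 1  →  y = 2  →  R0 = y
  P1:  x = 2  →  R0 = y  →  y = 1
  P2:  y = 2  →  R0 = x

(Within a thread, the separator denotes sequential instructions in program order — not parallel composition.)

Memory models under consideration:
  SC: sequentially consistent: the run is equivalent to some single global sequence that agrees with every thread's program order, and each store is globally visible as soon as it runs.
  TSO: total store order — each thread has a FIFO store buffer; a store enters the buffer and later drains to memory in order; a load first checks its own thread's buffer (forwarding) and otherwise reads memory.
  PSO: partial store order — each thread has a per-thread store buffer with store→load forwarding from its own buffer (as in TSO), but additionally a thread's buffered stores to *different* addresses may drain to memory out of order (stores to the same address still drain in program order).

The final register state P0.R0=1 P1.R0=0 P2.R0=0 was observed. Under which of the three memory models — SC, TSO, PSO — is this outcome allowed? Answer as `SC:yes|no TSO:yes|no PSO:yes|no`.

SC:no TSO:yes PSO:yes

outcome vector order: (P0.R0,P1.R0,P2.R0)
under SC → <1 0 2> <1 1 0> <1 1 2> <1 2 0> <1 2 2> <2 0 2> <2 1 0> <2 1 2> <2 2 0> <2 2 2>
under TSO → <1 0 0> <1 0 2> <1 1 0> <1 1 2> <1 2 0> <1 2 2> <2 0 0> <2 0 2> <2 1 0> <2 1 2> <2 2 0> <2 2 2>
under PSO → <1 0 0> <1 0 2> <1 1 0> <1 1 2> <1 2 0> <1 2 2> <2 0 0> <2 0 2> <2 1 0> <2 1 2> <2 2 0> <2 2 2>
target <1 0 0> ∈ {TSO,PSO}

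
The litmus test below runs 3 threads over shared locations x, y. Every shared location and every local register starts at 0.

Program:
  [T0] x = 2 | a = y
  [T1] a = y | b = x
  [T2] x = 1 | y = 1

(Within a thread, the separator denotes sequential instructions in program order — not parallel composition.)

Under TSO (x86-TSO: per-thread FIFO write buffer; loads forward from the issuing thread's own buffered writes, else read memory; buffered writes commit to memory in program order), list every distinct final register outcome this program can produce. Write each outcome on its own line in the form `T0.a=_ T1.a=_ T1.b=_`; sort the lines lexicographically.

T0.a=0 T1.a=0 T1.b=0
T0.a=0 T1.a=0 T1.b=1
T0.a=0 T1.a=0 T1.b=2
T0.a=0 T1.a=1 T1.b=1
T0.a=0 T1.a=1 T1.b=2
T0.a=1 T1.a=0 T1.b=0
T0.a=1 T1.a=0 T1.b=1
T0.a=1 T1.a=0 T1.b=2
T0.a=1 T1.a=1 T1.b=1
T0.a=1 T1.a=1 T1.b=2

outcome vector order: (T0.a,T1.a,T1.b)
|TSO outcomes| = 10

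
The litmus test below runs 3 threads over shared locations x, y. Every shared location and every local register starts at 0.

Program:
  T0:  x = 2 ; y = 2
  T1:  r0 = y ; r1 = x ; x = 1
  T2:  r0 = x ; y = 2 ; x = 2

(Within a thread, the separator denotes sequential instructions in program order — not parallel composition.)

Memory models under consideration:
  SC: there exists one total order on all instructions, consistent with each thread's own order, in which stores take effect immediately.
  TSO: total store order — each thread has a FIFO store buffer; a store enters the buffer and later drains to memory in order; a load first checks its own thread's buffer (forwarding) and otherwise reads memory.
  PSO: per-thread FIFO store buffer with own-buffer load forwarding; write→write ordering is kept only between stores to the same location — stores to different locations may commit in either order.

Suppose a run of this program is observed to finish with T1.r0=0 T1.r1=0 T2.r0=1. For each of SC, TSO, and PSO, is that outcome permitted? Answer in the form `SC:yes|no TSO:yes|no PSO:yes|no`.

outcome vector order: (T1.r0,T1.r1,T2.r0)
[SC] allowed = {<0 0 0> <0 0 1> <0 0 2> <0 2 0> <0 2 1> <0 2 2> <2 0 0> <2 2 0> <2 2 1> <2 2 2>}
[TSO] allowed = {<0 0 0> <0 0 1> <0 0 2> <0 2 0> <0 2 1> <0 2 2> <2 0 0> <2 2 0> <2 2 1> <2 2 2>}
[PSO] allowed = {<0 0 0> <0 0 1> <0 0 2> <0 2 0> <0 2 1> <0 2 2> <2 0 0> <2 0 1> <2 0 2> <2 2 0> <2 2 1> <2 2 2>}
target <0 0 1> ∈ {SC,TSO,PSO}

SC:yes TSO:yes PSO:yes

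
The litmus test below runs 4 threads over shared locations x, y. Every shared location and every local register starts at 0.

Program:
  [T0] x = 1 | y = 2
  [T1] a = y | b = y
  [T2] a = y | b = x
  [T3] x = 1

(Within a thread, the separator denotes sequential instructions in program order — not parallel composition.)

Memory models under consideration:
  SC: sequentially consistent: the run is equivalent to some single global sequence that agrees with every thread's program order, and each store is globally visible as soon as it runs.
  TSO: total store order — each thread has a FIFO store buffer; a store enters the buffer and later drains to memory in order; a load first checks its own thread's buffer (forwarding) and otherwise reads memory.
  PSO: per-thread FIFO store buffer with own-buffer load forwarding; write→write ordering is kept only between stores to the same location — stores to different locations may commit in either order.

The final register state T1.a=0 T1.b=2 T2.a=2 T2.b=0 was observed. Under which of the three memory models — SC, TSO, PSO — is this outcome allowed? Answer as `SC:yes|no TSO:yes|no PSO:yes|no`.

SC:no TSO:no PSO:yes

outcome vector order: (T1.a,T1.b,T2.a,T2.b)
under SC → <0 0 0 0>; <0 0 0 1>; <0 0 2 1>; <0 2 0 0>; <0 2 0 1>; <0 2 2 1>; <2 2 0 0>; <2 2 0 1>; <2 2 2 1>
under TSO → <0 0 0 0>; <0 0 0 1>; <0 0 2 1>; <0 2 0 0>; <0 2 0 1>; <0 2 2 1>; <2 2 0 0>; <2 2 0 1>; <2 2 2 1>
under PSO → <0 0 0 0>; <0 0 0 1>; <0 0 2 0>; <0 0 2 1>; <0 2 0 0>; <0 2 0 1>; <0 2 2 0>; <0 2 2 1>; <2 2 0 0>; <2 2 0 1>; <2 2 2 0>; <2 2 2 1>
target <0 2 2 0> ∈ {PSO}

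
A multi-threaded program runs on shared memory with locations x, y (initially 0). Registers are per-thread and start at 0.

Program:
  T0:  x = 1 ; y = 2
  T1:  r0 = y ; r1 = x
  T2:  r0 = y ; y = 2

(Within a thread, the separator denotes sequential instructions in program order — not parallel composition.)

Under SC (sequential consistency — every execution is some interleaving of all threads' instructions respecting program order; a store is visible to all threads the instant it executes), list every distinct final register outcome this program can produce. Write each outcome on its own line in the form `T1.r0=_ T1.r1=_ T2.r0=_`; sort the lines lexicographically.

outcome vector order: (T1.r0,T1.r1,T2.r0)
|SC outcomes| = 7

T1.r0=0 T1.r1=0 T2.r0=0
T1.r0=0 T1.r1=0 T2.r0=2
T1.r0=0 T1.r1=1 T2.r0=0
T1.r0=0 T1.r1=1 T2.r0=2
T1.r0=2 T1.r1=0 T2.r0=0
T1.r0=2 T1.r1=1 T2.r0=0
T1.r0=2 T1.r1=1 T2.r0=2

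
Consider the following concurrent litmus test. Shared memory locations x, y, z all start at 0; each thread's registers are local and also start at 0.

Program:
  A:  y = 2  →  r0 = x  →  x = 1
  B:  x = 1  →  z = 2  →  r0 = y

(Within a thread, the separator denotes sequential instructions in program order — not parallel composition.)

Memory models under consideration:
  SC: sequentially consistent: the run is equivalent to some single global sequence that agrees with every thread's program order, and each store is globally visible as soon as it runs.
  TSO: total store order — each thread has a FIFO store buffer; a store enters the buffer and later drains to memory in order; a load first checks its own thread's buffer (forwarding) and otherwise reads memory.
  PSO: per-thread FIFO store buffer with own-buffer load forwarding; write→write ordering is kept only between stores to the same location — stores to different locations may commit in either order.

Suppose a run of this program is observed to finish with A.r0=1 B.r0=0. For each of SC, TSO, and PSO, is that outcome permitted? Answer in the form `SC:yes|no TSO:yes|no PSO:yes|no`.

SC:yes TSO:yes PSO:yes

outcome vector order: (A.r0,B.r0)
SC (3): 02 10 12
TSO (4): 00 02 10 12
PSO (4): 00 02 10 12
target 10 ∈ {SC,TSO,PSO}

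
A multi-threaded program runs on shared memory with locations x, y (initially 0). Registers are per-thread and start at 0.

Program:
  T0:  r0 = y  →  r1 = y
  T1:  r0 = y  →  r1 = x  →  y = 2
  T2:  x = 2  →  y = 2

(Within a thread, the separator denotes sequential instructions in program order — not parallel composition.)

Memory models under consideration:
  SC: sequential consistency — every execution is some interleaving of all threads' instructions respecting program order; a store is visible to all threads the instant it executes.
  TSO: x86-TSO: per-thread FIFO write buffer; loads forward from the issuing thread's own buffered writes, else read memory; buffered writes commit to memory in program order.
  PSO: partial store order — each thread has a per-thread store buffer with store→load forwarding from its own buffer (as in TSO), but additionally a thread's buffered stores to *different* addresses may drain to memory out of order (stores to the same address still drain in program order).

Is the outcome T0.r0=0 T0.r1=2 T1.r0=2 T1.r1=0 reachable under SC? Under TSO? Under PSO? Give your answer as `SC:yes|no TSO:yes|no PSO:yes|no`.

SC:no TSO:no PSO:yes

outcome vector order: (T0.r0,T0.r1,T1.r0,T1.r1)
under SC → (0,0,0,0), (0,0,0,2), (0,0,2,2), (0,2,0,0), (0,2,0,2), (0,2,2,2), (2,2,0,0), (2,2,0,2), (2,2,2,2)
under TSO → (0,0,0,0), (0,0,0,2), (0,0,2,2), (0,2,0,0), (0,2,0,2), (0,2,2,2), (2,2,0,0), (2,2,0,2), (2,2,2,2)
under PSO → (0,0,0,0), (0,0,0,2), (0,0,2,0), (0,0,2,2), (0,2,0,0), (0,2,0,2), (0,2,2,0), (0,2,2,2), (2,2,0,0), (2,2,0,2), (2,2,2,0), (2,2,2,2)
target (0,2,2,0) ∈ {PSO}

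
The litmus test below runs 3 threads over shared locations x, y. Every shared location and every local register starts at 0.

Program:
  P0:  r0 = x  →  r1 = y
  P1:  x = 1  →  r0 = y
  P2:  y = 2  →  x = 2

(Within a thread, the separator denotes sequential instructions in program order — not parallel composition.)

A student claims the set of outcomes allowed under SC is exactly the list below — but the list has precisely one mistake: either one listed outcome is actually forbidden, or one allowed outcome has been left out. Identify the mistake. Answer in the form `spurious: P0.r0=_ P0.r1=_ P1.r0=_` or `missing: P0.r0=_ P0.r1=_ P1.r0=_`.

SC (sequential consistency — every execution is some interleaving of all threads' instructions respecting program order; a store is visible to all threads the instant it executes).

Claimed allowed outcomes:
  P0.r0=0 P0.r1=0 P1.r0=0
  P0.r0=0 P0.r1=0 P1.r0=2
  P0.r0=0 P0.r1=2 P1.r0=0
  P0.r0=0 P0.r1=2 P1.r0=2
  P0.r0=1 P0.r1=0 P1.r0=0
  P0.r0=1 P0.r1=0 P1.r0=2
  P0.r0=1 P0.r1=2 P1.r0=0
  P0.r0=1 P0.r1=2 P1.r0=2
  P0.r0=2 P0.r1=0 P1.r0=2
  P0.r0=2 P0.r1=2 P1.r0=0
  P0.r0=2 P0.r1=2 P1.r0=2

spurious: P0.r0=2 P0.r1=0 P1.r0=2

outcome vector order: (P0.r0,P0.r1,P1.r0)
SC (10): (0,0,0); (0,0,2); (0,2,0); (0,2,2); (1,0,0); (1,0,2); (1,2,0); (1,2,2); (2,2,0); (2,2,2)
claimed∖SC = {(2,0,2)}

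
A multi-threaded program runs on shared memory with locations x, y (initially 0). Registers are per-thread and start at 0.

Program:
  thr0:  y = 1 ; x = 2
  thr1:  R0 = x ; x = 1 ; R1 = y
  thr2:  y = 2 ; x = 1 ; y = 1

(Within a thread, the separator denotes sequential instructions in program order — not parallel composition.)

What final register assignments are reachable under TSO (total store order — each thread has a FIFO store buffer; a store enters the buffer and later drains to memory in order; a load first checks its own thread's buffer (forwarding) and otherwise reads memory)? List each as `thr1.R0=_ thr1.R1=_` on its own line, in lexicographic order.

outcome vector order: (thr1.R0,thr1.R1)
|TSO outcomes| = 7

thr1.R0=0 thr1.R1=0
thr1.R0=0 thr1.R1=1
thr1.R0=0 thr1.R1=2
thr1.R0=1 thr1.R1=1
thr1.R0=1 thr1.R1=2
thr1.R0=2 thr1.R1=1
thr1.R0=2 thr1.R1=2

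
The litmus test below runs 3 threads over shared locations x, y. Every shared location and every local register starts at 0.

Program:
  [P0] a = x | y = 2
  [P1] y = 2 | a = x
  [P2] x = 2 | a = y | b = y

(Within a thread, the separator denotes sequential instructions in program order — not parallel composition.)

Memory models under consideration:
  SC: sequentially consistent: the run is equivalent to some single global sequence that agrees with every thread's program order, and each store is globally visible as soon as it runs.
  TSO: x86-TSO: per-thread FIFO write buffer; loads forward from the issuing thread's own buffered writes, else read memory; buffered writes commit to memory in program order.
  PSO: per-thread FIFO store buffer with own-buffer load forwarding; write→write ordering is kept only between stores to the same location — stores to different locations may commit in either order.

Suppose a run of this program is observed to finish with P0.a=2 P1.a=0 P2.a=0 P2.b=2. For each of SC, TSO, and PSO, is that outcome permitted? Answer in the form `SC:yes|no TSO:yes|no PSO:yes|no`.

SC:no TSO:yes PSO:yes

outcome vector order: (P0.a,P1.a,P2.a,P2.b)
SC: 8 outcomes — {(0,0,2,2), (0,2,0,0), (0,2,0,2), (0,2,2,2), (2,0,2,2), (2,2,0,0), (2,2,0,2), (2,2,2,2)}
TSO: 12 outcomes — {(0,0,0,0), (0,0,0,2), (0,0,2,2), (0,2,0,0), (0,2,0,2), (0,2,2,2), (2,0,0,0), (2,0,0,2), (2,0,2,2), (2,2,0,0), (2,2,0,2), (2,2,2,2)}
PSO: 12 outcomes — {(0,0,0,0), (0,0,0,2), (0,0,2,2), (0,2,0,0), (0,2,0,2), (0,2,2,2), (2,0,0,0), (2,0,0,2), (2,0,2,2), (2,2,0,0), (2,2,0,2), (2,2,2,2)}
target (2,0,0,2) ∈ {TSO,PSO}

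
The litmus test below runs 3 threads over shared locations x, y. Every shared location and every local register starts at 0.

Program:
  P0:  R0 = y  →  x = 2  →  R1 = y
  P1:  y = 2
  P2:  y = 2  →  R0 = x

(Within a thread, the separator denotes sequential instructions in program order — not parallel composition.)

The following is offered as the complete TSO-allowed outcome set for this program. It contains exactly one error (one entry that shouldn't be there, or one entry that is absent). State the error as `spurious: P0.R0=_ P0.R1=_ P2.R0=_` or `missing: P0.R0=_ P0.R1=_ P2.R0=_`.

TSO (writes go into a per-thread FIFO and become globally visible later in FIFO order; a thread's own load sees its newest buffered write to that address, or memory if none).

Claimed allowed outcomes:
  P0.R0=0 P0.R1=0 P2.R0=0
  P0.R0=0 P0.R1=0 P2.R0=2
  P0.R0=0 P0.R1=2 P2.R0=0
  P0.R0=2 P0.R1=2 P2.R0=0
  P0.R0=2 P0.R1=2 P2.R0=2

missing: P0.R0=0 P0.R1=2 P2.R0=2

outcome vector order: (P0.R0,P0.R1,P2.R0)
TSO: 6 outcomes — {0/0/0 0/0/2 0/2/0 0/2/2 2/2/0 2/2/2}
TSO∖claimed = {0/2/2}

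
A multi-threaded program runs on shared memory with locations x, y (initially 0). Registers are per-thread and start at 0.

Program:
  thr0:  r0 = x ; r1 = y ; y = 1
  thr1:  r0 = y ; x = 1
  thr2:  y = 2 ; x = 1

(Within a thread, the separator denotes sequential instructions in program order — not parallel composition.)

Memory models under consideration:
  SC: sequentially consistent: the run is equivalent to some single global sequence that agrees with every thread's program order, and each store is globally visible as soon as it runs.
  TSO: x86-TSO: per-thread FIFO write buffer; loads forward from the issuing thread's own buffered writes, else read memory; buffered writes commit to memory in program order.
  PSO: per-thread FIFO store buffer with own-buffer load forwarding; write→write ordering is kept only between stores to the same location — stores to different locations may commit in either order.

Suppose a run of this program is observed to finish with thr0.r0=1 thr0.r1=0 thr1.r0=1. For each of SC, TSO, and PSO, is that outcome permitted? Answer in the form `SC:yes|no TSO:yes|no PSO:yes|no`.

SC:no TSO:no PSO:yes

outcome vector order: (thr0.r0,thr0.r1,thr1.r0)
SC: 10 outcomes — {0/0/0, 0/0/1, 0/0/2, 0/2/0, 0/2/1, 0/2/2, 1/0/0, 1/2/0, 1/2/1, 1/2/2}
TSO: 10 outcomes — {0/0/0, 0/0/1, 0/0/2, 0/2/0, 0/2/1, 0/2/2, 1/0/0, 1/2/0, 1/2/1, 1/2/2}
PSO: 12 outcomes — {0/0/0, 0/0/1, 0/0/2, 0/2/0, 0/2/1, 0/2/2, 1/0/0, 1/0/1, 1/0/2, 1/2/0, 1/2/1, 1/2/2}
target 1/0/1 ∈ {PSO}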